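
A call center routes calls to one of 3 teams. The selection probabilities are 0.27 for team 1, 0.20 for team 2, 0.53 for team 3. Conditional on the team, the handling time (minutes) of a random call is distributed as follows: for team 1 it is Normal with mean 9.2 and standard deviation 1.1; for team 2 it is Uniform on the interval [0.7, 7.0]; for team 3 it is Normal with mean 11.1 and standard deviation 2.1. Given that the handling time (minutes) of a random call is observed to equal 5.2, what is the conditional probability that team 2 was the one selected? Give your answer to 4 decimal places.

Likelihoods f(5.2 | ·): 1: 0.000487696; 2: 0.15873; 3: 0.00366991.
Posterior ∝ prior × likelihood. Numerator for 2: 0.2·0.15873 = 0.031746.
Normalizing constant: 0.27·0.000487696 + 0.2·0.15873 + 0.53·0.00366991 = 0.0338228.
P(2 | observation) = 0.031746 / 0.0338228 = 0.9386.

0.9386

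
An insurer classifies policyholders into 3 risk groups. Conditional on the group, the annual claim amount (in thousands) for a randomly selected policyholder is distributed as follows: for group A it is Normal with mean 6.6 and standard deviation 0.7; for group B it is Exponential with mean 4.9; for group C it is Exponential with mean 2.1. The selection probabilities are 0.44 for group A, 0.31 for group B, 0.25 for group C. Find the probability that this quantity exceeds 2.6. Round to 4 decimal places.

Conditional on each group, P(X > 2.6): A: 1; B: 0.588245; C: 0.289936.
By total probability, P(X > 2.6) = 0.44·1 + 0.31·0.588245 + 0.25·0.289936 = 0.69484.

0.6948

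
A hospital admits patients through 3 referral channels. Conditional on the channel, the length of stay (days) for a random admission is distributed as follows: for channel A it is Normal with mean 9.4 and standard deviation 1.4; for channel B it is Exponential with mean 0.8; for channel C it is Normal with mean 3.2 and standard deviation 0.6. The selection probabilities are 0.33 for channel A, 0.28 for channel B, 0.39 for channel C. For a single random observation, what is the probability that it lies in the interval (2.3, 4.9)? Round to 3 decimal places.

Conditional on each channel, P(2.3 < X < 4.9): A: 0.00065365; B: 0.0542286; C: 0.93089.
By total probability, P(2.3 < X < 4.9) = 0.33·0.00065365 + 0.28·0.0542286 + 0.39·0.93089 = 0.378447.

0.378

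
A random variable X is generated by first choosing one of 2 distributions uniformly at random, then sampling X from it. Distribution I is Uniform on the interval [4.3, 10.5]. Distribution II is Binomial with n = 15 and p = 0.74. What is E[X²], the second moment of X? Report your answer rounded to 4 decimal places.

92.0297

For each component E[X²] = Var + (mean)², giving I: 57.9633; II: 126.096.
Overall E[X²] = 0.5·57.9633 + 0.5·126.096 = 92.0297.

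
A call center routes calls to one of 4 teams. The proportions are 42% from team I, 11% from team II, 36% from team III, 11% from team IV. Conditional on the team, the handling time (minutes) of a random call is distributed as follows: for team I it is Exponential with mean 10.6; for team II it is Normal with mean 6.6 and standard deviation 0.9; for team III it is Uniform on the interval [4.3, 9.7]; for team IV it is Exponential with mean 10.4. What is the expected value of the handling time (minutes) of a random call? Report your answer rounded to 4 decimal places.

8.8420

Component means — I: 10.6; II: 6.6; III: 7; IV: 10.4.
E[X] = 0.42·10.6 + 0.11·6.6 + 0.36·7 + 0.11·10.4 = 8.842.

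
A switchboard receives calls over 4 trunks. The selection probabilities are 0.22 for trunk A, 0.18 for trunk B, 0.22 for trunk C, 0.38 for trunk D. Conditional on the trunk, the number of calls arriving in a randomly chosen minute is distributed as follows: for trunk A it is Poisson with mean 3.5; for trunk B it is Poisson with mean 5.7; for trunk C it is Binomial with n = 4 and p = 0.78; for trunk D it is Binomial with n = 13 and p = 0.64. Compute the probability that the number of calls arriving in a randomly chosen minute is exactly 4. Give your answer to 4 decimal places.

0.1541

Conditional on each trunk, P(X = 4): A: 0.188812; B: 0.147167; C: 0.370151; D: 0.0121828.
By total probability, P(X = 4) = 0.22·0.188812 + 0.18·0.147167 + 0.22·0.370151 + 0.38·0.0121828 = 0.154091.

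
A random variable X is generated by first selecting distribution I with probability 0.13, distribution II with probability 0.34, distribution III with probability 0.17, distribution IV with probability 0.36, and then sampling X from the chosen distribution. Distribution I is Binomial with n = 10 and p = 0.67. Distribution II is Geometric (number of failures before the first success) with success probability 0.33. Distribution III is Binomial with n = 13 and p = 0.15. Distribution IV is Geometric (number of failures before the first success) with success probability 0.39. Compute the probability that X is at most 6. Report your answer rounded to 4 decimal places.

0.8940

Conditional on each component, P(X ≤ 6): I: 0.431632; II: 0.939393; III: 0.998732; IV: 0.968573.
By total probability, P(X ≤ 6) = 0.13·0.431632 + 0.34·0.939393 + 0.17·0.998732 + 0.36·0.968573 = 0.893976.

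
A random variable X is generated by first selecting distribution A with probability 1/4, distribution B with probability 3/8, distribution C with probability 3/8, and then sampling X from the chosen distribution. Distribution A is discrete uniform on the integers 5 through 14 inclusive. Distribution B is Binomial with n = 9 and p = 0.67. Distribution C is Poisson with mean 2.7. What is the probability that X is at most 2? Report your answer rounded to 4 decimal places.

Conditional on each component, P(X ≤ 2): A: 0; B: 0.00778179; C: 0.493624.
By total probability, P(X ≤ 2) = 0.25·0 + 0.375·0.00778179 + 0.375·0.493624 = 0.188027.

0.1880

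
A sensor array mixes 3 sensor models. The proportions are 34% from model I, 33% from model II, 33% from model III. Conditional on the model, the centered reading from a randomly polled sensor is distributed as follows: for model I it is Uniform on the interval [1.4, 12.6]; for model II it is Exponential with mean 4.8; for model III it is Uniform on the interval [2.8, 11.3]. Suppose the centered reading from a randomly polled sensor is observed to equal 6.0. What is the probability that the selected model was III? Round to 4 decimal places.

0.4368

Likelihoods f(6.0 | ·): I: 0.0892857; II: 0.0596885; III: 0.117647.
Posterior ∝ prior × likelihood. Numerator for III: 0.33·0.117647 = 0.0388235.
Normalizing constant: 0.34·0.0892857 + 0.33·0.0596885 + 0.33·0.117647 = 0.0888779.
P(III | observation) = 0.0388235 / 0.0888779 = 0.436819.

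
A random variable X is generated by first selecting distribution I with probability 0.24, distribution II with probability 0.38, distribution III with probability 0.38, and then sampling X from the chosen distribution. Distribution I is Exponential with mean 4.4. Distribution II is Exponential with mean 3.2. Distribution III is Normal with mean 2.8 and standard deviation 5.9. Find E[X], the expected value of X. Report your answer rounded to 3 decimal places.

Component means — I: 4.4; II: 3.2; III: 2.8.
E[X] = 0.24·4.4 + 0.38·3.2 + 0.38·2.8 = 3.336.

3.336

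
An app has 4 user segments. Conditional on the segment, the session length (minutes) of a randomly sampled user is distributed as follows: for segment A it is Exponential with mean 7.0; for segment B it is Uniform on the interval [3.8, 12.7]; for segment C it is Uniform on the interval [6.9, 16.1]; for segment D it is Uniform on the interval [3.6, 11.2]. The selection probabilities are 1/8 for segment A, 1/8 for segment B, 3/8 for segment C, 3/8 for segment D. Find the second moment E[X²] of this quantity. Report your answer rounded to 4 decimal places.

For each component E[X²] = Var + (mean)², giving A: 98; B: 74.6633; C: 139.303; D: 59.5733.
Overall E[X²] = 0.125·98 + 0.125·74.6633 + 0.375·139.303 + 0.375·59.5733 = 96.1617.

96.1617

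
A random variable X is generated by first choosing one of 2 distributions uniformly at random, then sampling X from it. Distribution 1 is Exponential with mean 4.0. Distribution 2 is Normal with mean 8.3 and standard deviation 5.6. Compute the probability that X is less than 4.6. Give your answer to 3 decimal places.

0.469

Conditional on each component, P(X < 4.6): 1: 0.683363; 2: 0.254398.
By total probability, P(X < 4.6) = 0.5·0.683363 + 0.5·0.254398 = 0.468881.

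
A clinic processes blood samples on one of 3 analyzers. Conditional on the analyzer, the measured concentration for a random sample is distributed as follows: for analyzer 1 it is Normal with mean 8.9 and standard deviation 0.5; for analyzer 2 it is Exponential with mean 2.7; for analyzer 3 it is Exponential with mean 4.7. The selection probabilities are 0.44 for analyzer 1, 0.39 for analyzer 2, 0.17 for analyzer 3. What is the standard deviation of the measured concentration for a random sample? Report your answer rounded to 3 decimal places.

Per component, 1: μ=8.9, E[X²]=79.46; 2: μ=2.7, E[X²]=14.58; 3: μ=4.7, E[X²]=44.18.
E[X] = 0.44·8.9 + 0.39·2.7 + 0.17·4.7 = 5.768.
E[X²] = 0.44·79.46 + 0.39·14.58 + 0.17·44.18 = 48.1592.
Var(X) = E[X²] − (E[X])² = 48.1592 − 33.2698 = 14.8894.
SD(X) = √14.8894 = 3.85868.

3.859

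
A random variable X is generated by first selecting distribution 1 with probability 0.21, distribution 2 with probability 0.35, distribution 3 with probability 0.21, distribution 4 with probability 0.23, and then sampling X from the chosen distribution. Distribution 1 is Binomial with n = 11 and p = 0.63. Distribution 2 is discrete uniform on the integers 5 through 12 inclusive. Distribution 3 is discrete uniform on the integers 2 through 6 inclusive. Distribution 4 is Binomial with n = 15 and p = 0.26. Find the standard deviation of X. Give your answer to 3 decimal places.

2.767

Per component, 1: μ=6.93, E[X²]=50.589; 2: μ=8.5, E[X²]=77.5; 3: μ=4, E[X²]=18; 4: μ=3.9, E[X²]=18.096.
E[X] = 0.21·6.93 + 0.35·8.5 + 0.21·4 + 0.23·3.9 = 6.1673.
E[X²] = 0.21·50.589 + 0.35·77.5 + 0.21·18 + 0.23·18.096 = 45.6908.
Var(X) = E[X²] − (E[X])² = 45.6908 − 38.0356 = 7.65518.
SD(X) = √7.65518 = 2.7668.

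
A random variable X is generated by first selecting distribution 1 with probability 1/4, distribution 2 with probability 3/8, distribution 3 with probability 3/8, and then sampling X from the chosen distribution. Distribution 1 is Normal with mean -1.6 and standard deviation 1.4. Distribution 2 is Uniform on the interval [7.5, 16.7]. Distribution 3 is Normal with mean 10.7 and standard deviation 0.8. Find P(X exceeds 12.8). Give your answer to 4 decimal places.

Conditional on each component, P(X > 12.8): 1: 0; 2: 0.423913; 3: 0.00433245.
By total probability, P(X > 12.8) = 0.25·0 + 0.375·0.423913 + 0.375·0.00433245 = 0.160592.

0.1606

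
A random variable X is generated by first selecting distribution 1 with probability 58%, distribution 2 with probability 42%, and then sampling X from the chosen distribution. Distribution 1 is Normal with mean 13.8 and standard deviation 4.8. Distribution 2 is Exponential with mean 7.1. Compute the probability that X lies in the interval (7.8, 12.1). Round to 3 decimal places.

0.212

Conditional on each component, P(7.8 < X < 12.1): 1: 0.255957; 2: 0.151427.
By total probability, P(7.8 < X < 12.1) = 0.58·0.255957 + 0.42·0.151427 = 0.212055.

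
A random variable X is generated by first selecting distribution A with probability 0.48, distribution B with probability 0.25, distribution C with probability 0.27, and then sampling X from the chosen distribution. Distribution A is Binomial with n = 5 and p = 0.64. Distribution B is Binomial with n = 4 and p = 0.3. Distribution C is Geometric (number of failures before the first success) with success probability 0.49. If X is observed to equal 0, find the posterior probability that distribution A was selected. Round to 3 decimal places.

Likelihoods P(X=0 | ·): A: 0.00604662; B: 0.2401; C: 0.49.
Posterior ∝ prior × likelihood. Numerator for A: 0.48·0.00604662 = 0.00290238.
Normalizing constant: 0.48·0.00604662 + 0.25·0.2401 + 0.27·0.49 = 0.195227.
P(A | observation) = 0.00290238 / 0.195227 = 0.0148666.

0.015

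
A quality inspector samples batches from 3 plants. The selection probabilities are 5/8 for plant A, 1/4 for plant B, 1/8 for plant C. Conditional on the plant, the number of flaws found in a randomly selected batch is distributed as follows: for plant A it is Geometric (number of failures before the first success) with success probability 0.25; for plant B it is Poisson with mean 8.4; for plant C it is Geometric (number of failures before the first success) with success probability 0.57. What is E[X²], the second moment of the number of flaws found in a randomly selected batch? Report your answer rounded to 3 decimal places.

33.102

For each component E[X²] = Var + (mean)², giving A: 21; B: 78.96; C: 1.89258.
Overall E[X²] = 0.625·21 + 0.25·78.96 + 0.125·1.89258 = 33.1016.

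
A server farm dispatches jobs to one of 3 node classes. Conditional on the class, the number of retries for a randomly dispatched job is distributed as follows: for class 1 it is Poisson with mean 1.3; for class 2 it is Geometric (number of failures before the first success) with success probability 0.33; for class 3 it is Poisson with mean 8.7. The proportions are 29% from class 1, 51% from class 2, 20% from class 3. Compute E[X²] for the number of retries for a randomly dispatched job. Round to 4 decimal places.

22.9851

For each component E[X²] = Var + (mean)², giving 1: 2.99; 2: 10.2746; 3: 84.39.
Overall E[X²] = 0.29·2.99 + 0.51·10.2746 + 0.2·84.39 = 22.9851.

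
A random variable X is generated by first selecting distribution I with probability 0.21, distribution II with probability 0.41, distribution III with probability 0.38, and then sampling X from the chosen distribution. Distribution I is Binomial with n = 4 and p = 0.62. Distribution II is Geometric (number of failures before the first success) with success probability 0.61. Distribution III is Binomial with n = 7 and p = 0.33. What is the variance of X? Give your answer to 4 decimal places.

Per component, I: μ=2.48, E[X²]=7.0928; II: μ=0.639344, E[X²]=1.45687; III: μ=2.31, E[X²]=6.8838.
E[X] = 0.21·2.48 + 0.41·0.639344 + 0.38·2.31 = 1.66073.
E[X²] = 0.21·7.0928 + 0.41·1.45687 + 0.38·6.8838 = 4.70265.
Var(X) = E[X²] − (E[X])² = 4.70265 − 2.75803 = 1.94462.

1.9446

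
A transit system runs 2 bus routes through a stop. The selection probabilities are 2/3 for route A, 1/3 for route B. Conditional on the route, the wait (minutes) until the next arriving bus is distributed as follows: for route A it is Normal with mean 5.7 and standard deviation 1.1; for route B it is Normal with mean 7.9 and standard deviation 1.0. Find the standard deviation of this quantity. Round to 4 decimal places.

1.4885

Per component, A: μ=5.7, E[X²]=33.7; B: μ=7.9, E[X²]=63.41.
E[X] = 0.666667·5.7 + 0.333333·7.9 = 6.43333.
E[X²] = 0.666667·33.7 + 0.333333·63.41 = 43.6033.
Var(X) = E[X²] − (E[X])² = 43.6033 − 41.3878 = 2.21556.
SD(X) = √2.21556 = 1.48847.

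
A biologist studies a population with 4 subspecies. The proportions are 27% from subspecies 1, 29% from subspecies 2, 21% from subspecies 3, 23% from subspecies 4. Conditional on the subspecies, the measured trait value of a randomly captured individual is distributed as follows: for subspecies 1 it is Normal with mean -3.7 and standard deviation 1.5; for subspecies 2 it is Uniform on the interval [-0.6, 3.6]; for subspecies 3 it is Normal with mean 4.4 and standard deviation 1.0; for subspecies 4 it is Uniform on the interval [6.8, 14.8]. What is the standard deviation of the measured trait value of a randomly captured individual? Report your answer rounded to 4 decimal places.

Per component, 1: μ=-3.7, E[X²]=15.94; 2: μ=1.5, E[X²]=3.72; 3: μ=4.4, E[X²]=20.36; 4: μ=10.8, E[X²]=121.973.
E[X] = 0.27·-3.7 + 0.29·1.5 + 0.21·4.4 + 0.23·10.8 = 2.844.
E[X²] = 0.27·15.94 + 0.29·3.72 + 0.21·20.36 + 0.23·121.973 = 37.7121.
Var(X) = E[X²] − (E[X])² = 37.7121 − 8.08834 = 29.6237.
SD(X) = √29.6237 = 5.44277.

5.4428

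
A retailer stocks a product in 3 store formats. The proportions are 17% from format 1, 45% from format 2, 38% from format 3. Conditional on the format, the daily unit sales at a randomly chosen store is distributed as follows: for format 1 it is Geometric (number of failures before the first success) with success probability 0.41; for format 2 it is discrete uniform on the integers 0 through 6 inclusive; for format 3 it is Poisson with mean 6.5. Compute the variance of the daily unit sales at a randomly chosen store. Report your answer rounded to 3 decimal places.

Per component, 1: μ=1.43902, E[X²]=5.58061; 2: μ=3, E[X²]=13; 3: μ=6.5, E[X²]=48.75.
E[X] = 0.17·1.43902 + 0.45·3 + 0.38·6.5 = 4.06463.
E[X²] = 0.17·5.58061 + 0.45·13 + 0.38·48.75 = 25.3237.
Var(X) = E[X²] − (E[X])² = 25.3237 − 16.5213 = 8.80245.

8.802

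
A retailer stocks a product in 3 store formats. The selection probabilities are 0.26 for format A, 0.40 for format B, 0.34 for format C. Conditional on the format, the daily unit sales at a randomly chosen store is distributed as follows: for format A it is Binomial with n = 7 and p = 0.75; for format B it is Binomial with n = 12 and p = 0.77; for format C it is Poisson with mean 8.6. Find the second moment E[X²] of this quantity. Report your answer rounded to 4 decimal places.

For each component E[X²] = Var + (mean)², giving A: 28.875; B: 87.5028; C: 82.56.
Overall E[X²] = 0.26·28.875 + 0.4·87.5028 + 0.34·82.56 = 70.579.

70.5790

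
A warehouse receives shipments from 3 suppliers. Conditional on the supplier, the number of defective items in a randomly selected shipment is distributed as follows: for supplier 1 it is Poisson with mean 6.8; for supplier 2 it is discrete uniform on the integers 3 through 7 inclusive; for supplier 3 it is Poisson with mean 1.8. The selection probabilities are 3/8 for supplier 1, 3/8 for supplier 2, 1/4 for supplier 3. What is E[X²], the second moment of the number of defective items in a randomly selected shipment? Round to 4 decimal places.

For each component E[X²] = Var + (mean)², giving 1: 53.04; 2: 27; 3: 5.04.
Overall E[X²] = 0.375·53.04 + 0.375·27 + 0.25·5.04 = 31.275.

31.2750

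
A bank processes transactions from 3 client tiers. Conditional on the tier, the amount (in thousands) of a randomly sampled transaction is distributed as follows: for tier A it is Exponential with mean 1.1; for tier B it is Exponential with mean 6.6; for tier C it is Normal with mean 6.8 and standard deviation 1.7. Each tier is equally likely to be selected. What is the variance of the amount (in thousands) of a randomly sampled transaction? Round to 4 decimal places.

Per component, A: μ=1.1, E[X²]=2.42; B: μ=6.6, E[X²]=87.12; C: μ=6.8, E[X²]=49.13.
E[X] = 0.333333·1.1 + 0.333333·6.6 + 0.333333·6.8 = 4.83333.
E[X²] = 0.333333·2.42 + 0.333333·87.12 + 0.333333·49.13 = 46.2233.
Var(X) = E[X²] − (E[X])² = 46.2233 − 23.3611 = 22.8622.

22.8622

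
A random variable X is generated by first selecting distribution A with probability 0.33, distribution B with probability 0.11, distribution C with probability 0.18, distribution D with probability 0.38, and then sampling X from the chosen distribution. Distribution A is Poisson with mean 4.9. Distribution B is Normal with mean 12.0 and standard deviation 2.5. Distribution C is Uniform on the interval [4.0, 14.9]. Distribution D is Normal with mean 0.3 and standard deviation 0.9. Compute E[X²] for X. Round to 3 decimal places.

44.266

For each component E[X²] = Var + (mean)², giving A: 28.91; B: 150.25; C: 99.2033; D: 0.9.
Overall E[X²] = 0.33·28.91 + 0.11·150.25 + 0.18·99.2033 + 0.38·0.9 = 44.2664.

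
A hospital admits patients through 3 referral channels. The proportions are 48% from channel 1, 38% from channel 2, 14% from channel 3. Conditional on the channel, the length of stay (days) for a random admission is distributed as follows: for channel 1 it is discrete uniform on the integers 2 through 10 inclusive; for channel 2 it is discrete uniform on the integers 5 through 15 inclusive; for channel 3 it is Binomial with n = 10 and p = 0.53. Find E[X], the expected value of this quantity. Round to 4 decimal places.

7.4220

Component means — 1: 6; 2: 10; 3: 5.3.
E[X] = 0.48·6 + 0.38·10 + 0.14·5.3 = 7.422.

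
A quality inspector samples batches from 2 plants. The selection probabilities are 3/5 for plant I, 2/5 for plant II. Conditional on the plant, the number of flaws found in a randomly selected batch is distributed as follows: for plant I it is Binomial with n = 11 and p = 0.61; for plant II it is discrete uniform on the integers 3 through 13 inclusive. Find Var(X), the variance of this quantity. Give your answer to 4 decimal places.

5.9695

Per component, I: μ=6.71, E[X²]=47.641; II: μ=8, E[X²]=74.
E[X] = 0.6·6.71 + 0.4·8 = 7.226.
E[X²] = 0.6·47.641 + 0.4·74 = 58.1846.
Var(X) = E[X²] − (E[X])² = 58.1846 − 52.2151 = 5.96952.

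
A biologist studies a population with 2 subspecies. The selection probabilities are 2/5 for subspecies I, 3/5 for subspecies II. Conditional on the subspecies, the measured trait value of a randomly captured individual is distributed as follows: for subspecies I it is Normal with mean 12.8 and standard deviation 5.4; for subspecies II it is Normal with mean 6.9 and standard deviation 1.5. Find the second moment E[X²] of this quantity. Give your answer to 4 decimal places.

107.1160

For each component E[X²] = Var + (mean)², giving I: 193; II: 49.86.
Overall E[X²] = 0.4·193 + 0.6·49.86 = 107.116.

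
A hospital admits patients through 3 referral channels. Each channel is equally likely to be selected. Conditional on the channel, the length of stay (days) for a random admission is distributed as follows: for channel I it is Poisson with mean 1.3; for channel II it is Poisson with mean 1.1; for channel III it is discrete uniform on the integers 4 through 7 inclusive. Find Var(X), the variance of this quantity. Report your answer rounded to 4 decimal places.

5.3322

Per component, I: μ=1.3, E[X²]=2.99; II: μ=1.1, E[X²]=2.31; III: μ=5.5, E[X²]=31.5.
E[X] = 0.333333·1.3 + 0.333333·1.1 + 0.333333·5.5 = 2.63333.
E[X²] = 0.333333·2.99 + 0.333333·2.31 + 0.333333·31.5 = 12.2667.
Var(X) = E[X²] − (E[X])² = 12.2667 − 6.93444 = 5.33222.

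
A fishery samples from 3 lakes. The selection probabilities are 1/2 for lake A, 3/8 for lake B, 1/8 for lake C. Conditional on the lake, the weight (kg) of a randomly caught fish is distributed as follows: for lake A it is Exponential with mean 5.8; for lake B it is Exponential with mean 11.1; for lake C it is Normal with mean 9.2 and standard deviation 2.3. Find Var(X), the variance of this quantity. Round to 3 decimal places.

Per component, A: μ=5.8, E[X²]=67.28; B: μ=11.1, E[X²]=246.42; C: μ=9.2, E[X²]=89.93.
E[X] = 0.5·5.8 + 0.375·11.1 + 0.125·9.2 = 8.2125.
E[X²] = 0.5·67.28 + 0.375·246.42 + 0.125·89.93 = 137.289.
Var(X) = E[X²] − (E[X])² = 137.289 − 67.4452 = 69.8436.

69.844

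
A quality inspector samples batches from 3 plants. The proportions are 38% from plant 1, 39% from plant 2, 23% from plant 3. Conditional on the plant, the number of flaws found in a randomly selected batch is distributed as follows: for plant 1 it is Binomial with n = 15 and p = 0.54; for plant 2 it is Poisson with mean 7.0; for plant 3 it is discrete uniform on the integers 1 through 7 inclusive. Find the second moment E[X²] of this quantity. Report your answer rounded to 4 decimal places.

52.7877

For each component E[X²] = Var + (mean)², giving 1: 69.336; 2: 56; 3: 20.
Overall E[X²] = 0.38·69.336 + 0.39·56 + 0.23·20 = 52.7877.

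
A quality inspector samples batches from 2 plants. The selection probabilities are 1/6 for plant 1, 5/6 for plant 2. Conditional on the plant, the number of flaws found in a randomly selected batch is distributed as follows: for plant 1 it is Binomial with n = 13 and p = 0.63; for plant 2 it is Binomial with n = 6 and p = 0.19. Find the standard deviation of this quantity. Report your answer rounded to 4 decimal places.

2.8597

Per component, 1: μ=8.19, E[X²]=70.1064; 2: μ=1.14, E[X²]=2.223.
E[X] = 0.166667·8.19 + 0.833333·1.14 = 2.315.
E[X²] = 0.166667·70.1064 + 0.833333·2.223 = 13.5369.
Var(X) = E[X²] − (E[X])² = 13.5369 − 5.35922 = 8.17768.
SD(X) = √8.17768 = 2.85966.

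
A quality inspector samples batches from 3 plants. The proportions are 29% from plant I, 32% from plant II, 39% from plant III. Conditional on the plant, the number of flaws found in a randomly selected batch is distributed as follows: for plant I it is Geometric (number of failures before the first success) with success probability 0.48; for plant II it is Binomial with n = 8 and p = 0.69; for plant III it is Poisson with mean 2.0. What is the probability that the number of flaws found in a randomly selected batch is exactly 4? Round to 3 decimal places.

Conditional on each plant, P(X = 4): I: 0.0350958; II: 0.146535; III: 0.0902235.
By total probability, P(X = 4) = 0.29·0.0350958 + 0.32·0.146535 + 0.39·0.0902235 = 0.0922561.

0.092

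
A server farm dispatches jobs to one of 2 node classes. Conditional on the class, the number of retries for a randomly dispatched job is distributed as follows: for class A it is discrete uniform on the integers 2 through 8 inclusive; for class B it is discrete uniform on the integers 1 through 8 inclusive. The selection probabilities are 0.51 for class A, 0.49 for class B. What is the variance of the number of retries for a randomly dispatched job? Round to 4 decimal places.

Per component, A: μ=5, E[X²]=29; B: μ=4.5, E[X²]=25.5.
E[X] = 0.51·5 + 0.49·4.5 = 4.755.
E[X²] = 0.51·29 + 0.49·25.5 = 27.285.
Var(X) = E[X²] − (E[X])² = 27.285 − 22.61 = 4.67497.

4.6750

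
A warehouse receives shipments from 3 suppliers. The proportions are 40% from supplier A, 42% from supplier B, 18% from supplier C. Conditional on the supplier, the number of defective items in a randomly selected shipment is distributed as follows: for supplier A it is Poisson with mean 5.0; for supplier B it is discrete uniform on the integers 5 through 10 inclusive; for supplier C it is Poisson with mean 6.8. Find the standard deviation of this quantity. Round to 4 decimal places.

2.4019

Per component, A: μ=5, E[X²]=30; B: μ=7.5, E[X²]=59.1667; C: μ=6.8, E[X²]=53.04.
E[X] = 0.4·5 + 0.42·7.5 + 0.18·6.8 = 6.374.
E[X²] = 0.4·30 + 0.42·59.1667 + 0.18·53.04 = 46.3972.
Var(X) = E[X²] − (E[X])² = 46.3972 − 40.6279 = 5.76932.
SD(X) = √5.76932 = 2.40194.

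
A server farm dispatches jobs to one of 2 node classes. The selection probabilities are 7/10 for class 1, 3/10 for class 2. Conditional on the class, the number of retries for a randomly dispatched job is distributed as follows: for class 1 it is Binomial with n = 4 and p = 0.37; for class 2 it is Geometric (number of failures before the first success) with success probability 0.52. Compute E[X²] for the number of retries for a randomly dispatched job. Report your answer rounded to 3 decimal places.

2.974

For each component E[X²] = Var + (mean)², giving 1: 3.1228; 2: 2.62722.
Overall E[X²] = 0.7·3.1228 + 0.3·2.62722 = 2.97413.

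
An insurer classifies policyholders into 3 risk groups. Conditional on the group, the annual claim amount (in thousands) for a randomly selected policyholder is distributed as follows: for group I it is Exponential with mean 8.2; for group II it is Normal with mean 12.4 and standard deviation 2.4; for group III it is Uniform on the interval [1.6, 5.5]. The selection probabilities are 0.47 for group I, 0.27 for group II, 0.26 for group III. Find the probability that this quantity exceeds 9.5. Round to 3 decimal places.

Conditional on each group, P(X > 9.5): I: 0.313945; II: 0.88654; III: 0.
By total probability, P(X > 9.5) = 0.47·0.313945 + 0.27·0.88654 + 0.26·0 = 0.38692.

0.387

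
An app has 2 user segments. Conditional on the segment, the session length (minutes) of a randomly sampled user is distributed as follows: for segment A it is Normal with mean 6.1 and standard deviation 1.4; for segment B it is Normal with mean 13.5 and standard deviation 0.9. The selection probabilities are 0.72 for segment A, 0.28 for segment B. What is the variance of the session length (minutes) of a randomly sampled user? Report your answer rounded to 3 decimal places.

12.678

Per component, A: μ=6.1, E[X²]=39.17; B: μ=13.5, E[X²]=183.06.
E[X] = 0.72·6.1 + 0.28·13.5 = 8.172.
E[X²] = 0.72·39.17 + 0.28·183.06 = 79.4592.
Var(X) = E[X²] − (E[X])² = 79.4592 − 66.7816 = 12.6776.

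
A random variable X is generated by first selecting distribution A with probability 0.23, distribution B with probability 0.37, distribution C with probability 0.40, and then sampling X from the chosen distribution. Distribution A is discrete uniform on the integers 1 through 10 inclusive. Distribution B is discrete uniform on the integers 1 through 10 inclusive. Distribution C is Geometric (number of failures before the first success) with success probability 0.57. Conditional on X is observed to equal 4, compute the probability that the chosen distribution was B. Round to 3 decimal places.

0.546

Likelihoods P(X=4 | ·): A: 0.1; B: 0.1; C: 0.0194872.
Posterior ∝ prior × likelihood. Numerator for B: 0.37·0.1 = 0.037.
Normalizing constant: 0.23·0.1 + 0.37·0.1 + 0.4·0.0194872 = 0.0677949.
P(B | observation) = 0.037 / 0.0677949 = 0.545764.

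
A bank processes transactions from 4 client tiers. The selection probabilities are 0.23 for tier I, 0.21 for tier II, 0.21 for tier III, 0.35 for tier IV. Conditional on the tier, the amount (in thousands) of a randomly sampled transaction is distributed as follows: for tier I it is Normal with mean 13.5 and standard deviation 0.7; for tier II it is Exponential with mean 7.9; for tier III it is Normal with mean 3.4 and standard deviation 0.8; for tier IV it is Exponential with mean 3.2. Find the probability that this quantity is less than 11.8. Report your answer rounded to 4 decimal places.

0.7158

Conditional on each tier, P(X < 11.8): I: 0.00757922; II: 0.775453; III: 1; IV: 0.974965.
By total probability, P(X < 11.8) = 0.23·0.00757922 + 0.21·0.775453 + 0.21·1 + 0.35·0.974965 = 0.715826.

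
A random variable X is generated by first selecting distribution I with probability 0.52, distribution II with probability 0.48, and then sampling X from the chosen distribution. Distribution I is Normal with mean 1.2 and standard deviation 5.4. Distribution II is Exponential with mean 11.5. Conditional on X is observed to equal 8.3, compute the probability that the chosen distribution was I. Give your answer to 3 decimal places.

Likelihoods f(8.3 | ·): I: 0.0311262; II: 0.0422527.
Posterior ∝ prior × likelihood. Numerator for I: 0.52·0.0311262 = 0.0161856.
Normalizing constant: 0.52·0.0311262 + 0.48·0.0422527 = 0.0364669.
P(I | observation) = 0.0161856 / 0.0364669 = 0.443844.

0.444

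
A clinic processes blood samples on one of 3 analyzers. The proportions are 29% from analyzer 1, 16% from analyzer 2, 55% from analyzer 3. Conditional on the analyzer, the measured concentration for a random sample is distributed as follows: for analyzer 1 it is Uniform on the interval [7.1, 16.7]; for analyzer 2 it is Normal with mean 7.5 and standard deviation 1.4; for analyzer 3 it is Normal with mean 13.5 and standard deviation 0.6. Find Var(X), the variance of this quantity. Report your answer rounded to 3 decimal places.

7.213

Per component, 1: μ=11.9, E[X²]=149.29; 2: μ=7.5, E[X²]=58.21; 3: μ=13.5, E[X²]=182.61.
E[X] = 0.29·11.9 + 0.16·7.5 + 0.55·13.5 = 12.076.
E[X²] = 0.29·149.29 + 0.16·58.21 + 0.55·182.61 = 153.043.
Var(X) = E[X²] − (E[X])² = 153.043 − 145.83 = 7.21342.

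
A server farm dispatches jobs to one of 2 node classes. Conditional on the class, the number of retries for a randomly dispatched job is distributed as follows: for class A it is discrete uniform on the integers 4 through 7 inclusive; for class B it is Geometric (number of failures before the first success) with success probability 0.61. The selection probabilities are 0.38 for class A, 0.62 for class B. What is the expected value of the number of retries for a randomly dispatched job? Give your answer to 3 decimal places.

2.486

Component means — A: 5.5; B: 0.639344.
E[X] = 0.38·5.5 + 0.62·0.639344 = 2.48639.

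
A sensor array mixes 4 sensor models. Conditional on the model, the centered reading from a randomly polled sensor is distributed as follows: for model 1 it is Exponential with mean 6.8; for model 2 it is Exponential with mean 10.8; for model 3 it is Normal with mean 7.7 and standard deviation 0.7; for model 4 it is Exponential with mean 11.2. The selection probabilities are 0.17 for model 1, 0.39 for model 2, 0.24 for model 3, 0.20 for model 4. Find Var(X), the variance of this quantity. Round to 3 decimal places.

81.808

Per component, 1: μ=6.8, E[X²]=92.48; 2: μ=10.8, E[X²]=233.28; 3: μ=7.7, E[X²]=59.78; 4: μ=11.2, E[X²]=250.88.
E[X] = 0.17·6.8 + 0.39·10.8 + 0.24·7.7 + 0.2·11.2 = 9.456.
E[X²] = 0.17·92.48 + 0.39·233.28 + 0.24·59.78 + 0.2·250.88 = 171.224.
Var(X) = E[X²] − (E[X])² = 171.224 − 89.4159 = 81.8081.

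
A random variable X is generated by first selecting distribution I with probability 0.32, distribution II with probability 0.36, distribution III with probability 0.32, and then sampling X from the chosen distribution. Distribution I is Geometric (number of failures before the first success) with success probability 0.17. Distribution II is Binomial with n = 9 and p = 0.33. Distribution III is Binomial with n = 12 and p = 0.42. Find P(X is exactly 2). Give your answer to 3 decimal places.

0.139

Conditional on each component, P(X = 2): I: 0.117113; II: 0.237604; III: 0.0501559.
By total probability, P(X = 2) = 0.32·0.117113 + 0.36·0.237604 + 0.32·0.0501559 = 0.139064.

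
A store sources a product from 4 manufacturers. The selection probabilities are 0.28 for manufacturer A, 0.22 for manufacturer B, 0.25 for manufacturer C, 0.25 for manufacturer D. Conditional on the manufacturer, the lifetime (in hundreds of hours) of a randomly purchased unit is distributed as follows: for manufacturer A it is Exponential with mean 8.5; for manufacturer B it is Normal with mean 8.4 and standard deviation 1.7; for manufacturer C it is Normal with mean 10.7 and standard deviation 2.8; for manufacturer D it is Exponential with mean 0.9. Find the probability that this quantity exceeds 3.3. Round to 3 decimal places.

Conditional on each manufacturer, P(X > 3.3): A: 0.678253; B: 0.99865; C: 0.99589; D: 0.0255615.
By total probability, P(X > 3.3) = 0.28·0.678253 + 0.22·0.99865 + 0.25·0.99589 + 0.25·0.0255615 = 0.664977.

0.665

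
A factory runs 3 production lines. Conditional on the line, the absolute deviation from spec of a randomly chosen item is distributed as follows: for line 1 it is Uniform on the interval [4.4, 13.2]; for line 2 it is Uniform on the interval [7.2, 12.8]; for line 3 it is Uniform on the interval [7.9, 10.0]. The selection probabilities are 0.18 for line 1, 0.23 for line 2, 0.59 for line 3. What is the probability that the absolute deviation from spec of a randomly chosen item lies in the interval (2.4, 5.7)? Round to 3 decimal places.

Conditional on each line, P(2.4 < X < 5.7): 1: 0.147727; 2: 0; 3: 0.
By total probability, P(2.4 < X < 5.7) = 0.18·0.147727 + 0.23·0 + 0.59·0 = 0.0265909.

0.027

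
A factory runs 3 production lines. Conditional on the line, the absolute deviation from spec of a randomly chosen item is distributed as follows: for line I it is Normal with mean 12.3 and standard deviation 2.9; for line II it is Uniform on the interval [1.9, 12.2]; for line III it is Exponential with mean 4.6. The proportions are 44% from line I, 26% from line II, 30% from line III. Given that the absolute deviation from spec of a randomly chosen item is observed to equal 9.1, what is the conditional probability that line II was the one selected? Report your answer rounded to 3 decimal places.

Likelihoods f(9.1 | ·): I: 0.0748366; II: 0.0970874; III: 0.0300673.
Posterior ∝ prior × likelihood. Numerator for II: 0.26·0.0970874 = 0.0252427.
Normalizing constant: 0.44·0.0748366 + 0.26·0.0970874 + 0.3·0.0300673 = 0.067191.
P(II | observation) = 0.0252427 / 0.067191 = 0.375686.

0.376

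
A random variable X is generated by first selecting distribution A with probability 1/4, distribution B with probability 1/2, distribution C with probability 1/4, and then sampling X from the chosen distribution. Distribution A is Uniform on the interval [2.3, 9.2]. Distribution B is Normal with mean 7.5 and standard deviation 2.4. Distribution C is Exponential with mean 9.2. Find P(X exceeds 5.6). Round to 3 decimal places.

Conditional on each component, P(X > 5.6): A: 0.521739; B: 0.785722; C: 0.54406.
By total probability, P(X > 5.6) = 0.25·0.521739 + 0.5·0.785722 + 0.25·0.54406 = 0.659311.

0.659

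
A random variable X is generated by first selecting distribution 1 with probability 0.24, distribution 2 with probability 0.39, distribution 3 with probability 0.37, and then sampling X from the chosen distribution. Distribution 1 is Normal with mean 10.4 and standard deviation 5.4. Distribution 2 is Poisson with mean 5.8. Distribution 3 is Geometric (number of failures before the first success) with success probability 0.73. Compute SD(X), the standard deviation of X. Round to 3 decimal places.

4.962

Per component, 1: μ=10.4, E[X²]=137.32; 2: μ=5.8, E[X²]=39.44; 3: μ=0.369863, E[X²]=0.64346.
E[X] = 0.24·10.4 + 0.39·5.8 + 0.37·0.369863 = 4.89485.
E[X²] = 0.24·137.32 + 0.39·39.44 + 0.37·0.64346 = 48.5765.
Var(X) = E[X²] − (E[X])² = 48.5765 − 23.9595 = 24.6169.
SD(X) = √24.6169 = 4.96155.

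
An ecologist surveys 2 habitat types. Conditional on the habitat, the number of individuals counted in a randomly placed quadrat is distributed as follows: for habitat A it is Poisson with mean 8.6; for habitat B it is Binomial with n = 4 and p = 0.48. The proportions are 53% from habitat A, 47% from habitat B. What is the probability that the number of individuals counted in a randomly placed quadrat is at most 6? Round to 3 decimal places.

Conditional on each habitat, P(X ≤ 6): A: 0.245676; B: 1.
By total probability, P(X ≤ 6) = 0.53·0.245676 + 0.47·1 = 0.600209.

0.600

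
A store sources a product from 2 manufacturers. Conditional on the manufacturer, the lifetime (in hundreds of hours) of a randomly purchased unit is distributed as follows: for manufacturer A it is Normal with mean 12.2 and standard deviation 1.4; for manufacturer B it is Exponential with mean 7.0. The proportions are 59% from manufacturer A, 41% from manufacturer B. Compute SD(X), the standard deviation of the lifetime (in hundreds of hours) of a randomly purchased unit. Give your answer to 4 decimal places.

Per component, A: μ=12.2, E[X²]=150.8; B: μ=7, E[X²]=98.
E[X] = 0.59·12.2 + 0.41·7 = 10.068.
E[X²] = 0.59·150.8 + 0.41·98 = 129.152.
Var(X) = E[X²] − (E[X])² = 129.152 − 101.365 = 27.7874.
SD(X) = √27.7874 = 5.27137.

5.2714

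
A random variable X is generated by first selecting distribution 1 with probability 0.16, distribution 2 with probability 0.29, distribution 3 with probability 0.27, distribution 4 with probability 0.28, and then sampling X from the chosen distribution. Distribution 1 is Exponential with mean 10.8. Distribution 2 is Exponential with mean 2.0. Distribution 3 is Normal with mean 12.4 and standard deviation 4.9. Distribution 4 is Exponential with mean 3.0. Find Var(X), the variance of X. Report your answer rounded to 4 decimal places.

Per component, 1: μ=10.8, E[X²]=233.28; 2: μ=2, E[X²]=8; 3: μ=12.4, E[X²]=177.77; 4: μ=3, E[X²]=18.
E[X] = 0.16·10.8 + 0.29·2 + 0.27·12.4 + 0.28·3 = 6.496.
E[X²] = 0.16·233.28 + 0.29·8 + 0.27·177.77 + 0.28·18 = 92.6827.
Var(X) = E[X²] − (E[X])² = 92.6827 − 42.198 = 50.4847.

50.4847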